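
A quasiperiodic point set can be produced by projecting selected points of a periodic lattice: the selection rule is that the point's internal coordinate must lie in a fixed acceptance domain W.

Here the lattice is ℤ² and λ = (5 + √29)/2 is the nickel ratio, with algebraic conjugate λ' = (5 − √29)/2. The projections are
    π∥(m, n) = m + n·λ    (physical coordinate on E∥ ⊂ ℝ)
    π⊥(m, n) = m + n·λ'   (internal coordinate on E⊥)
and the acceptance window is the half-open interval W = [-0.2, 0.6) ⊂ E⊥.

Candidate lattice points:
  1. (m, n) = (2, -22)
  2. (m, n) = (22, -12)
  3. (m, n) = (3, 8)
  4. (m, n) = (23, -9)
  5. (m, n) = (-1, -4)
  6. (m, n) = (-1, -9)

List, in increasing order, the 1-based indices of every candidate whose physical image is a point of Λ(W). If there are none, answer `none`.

Compute λ' = (5−√29)/2 = -0.19258, so π⊥(m,n) = m -0.19258·n.
[1] lift (2,-22): star map gives 6.23681; window check -0.2 ≤ 6.23681 < 0.6 is false → out
[2] lift (22,-12): star map gives 24.31099; window check -0.2 ≤ 24.31099 < 0.6 is false → out
[3] lift (3,8): star map gives 1.45934; window check -0.2 ≤ 1.45934 < 0.6 is false → out
[4] lift (23,-9): star map gives 24.73324; window check -0.2 ≤ 24.73324 < 0.6 is false → out
[5] lift (-1,-4): star map gives -0.22967; window check -0.2 ≤ -0.22967 < 0.6 is false → out
[6] lift (-1,-9): star map gives 0.73324; window check -0.2 ≤ 0.73324 < 0.6 is false → out

none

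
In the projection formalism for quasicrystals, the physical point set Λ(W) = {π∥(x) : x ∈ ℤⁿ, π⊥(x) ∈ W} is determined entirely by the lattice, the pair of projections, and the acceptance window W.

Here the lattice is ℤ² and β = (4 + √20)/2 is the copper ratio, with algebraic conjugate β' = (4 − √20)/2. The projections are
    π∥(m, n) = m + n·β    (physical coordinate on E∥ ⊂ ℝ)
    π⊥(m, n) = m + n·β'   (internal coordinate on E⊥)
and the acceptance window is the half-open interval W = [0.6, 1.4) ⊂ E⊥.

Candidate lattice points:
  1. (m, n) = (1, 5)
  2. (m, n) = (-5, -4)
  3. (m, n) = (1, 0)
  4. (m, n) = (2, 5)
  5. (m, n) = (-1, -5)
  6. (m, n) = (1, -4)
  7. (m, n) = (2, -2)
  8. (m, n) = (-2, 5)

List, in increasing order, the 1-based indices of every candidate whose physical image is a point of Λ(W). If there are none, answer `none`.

Numerically β ≈ 4.2361 and β' = −1/β ≈ -0.2361.
#1 (1,5): internal coord 1 + (5)·β' = -0.1803; -0.1803 ∉ [0.6, 1.4) → out
#2 (-5,-4): internal coord -5 + (-4)·β' = -4.0557; -4.0557 ∉ [0.6, 1.4) → out
#3 (1,0): internal coord 1 + (0)·β' = +1.0000; +1.0000 ∈ [0.6, 1.4) → IN Λ
#4 (2,5): internal coord 2 + (5)·β' = +0.8197; +0.8197 ∈ [0.6, 1.4) → IN Λ
#5 (-1,-5): internal coord -1 + (-5)·β' = +0.1803; +0.1803 ∉ [0.6, 1.4) → out
#6 (1,-4): internal coord 1 + (-4)·β' = +1.9443; +1.9443 ∉ [0.6, 1.4) → out
#7 (2,-2): internal coord 2 + (-2)·β' = +2.4721; +2.4721 ∉ [0.6, 1.4) → out
#8 (-2,5): internal coord -2 + (5)·β' = -3.1803; -3.1803 ∉ [0.6, 1.4) → out

3, 4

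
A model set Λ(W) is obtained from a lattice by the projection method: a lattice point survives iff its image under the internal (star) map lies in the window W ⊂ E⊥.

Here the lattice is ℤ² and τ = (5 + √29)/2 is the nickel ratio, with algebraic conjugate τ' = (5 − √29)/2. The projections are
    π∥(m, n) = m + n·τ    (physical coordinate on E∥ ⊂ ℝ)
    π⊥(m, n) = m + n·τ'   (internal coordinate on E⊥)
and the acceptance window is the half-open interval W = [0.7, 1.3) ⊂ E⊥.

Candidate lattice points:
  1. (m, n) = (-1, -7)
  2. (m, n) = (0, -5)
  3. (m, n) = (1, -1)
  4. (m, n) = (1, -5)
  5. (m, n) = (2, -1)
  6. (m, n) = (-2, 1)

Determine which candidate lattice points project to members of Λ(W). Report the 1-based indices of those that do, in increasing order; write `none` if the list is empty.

2, 3

Numerically τ ≈ 5.19258 and τ' = −1/τ ≈ -0.19258.
candidate 1: (m,n)=(-1,-7) → π∥ = -1-7·τ ≈ -37.34808, π⊥ = -1-7·τ' ≈ 0.34808 ∉ [0.7, 1.3) ⇒ out
candidate 2: (m,n)=(0,-5) → π∥ = 0-5·τ ≈ -25.96291, π⊥ = 0-5·τ' ≈ 0.96291 ∈ [0.7, 1.3) ⇒ IN Λ
candidate 3: (m,n)=(1,-1) → π∥ = 1-1·τ ≈ -4.19258, π⊥ = 1-1·τ' ≈ 1.19258 ∈ [0.7, 1.3) ⇒ IN Λ
candidate 4: (m,n)=(1,-5) → π∥ = 1-5·τ ≈ -24.96291, π⊥ = 1-5·τ' ≈ 1.96291 ∉ [0.7, 1.3) ⇒ out
candidate 5: (m,n)=(2,-1) → π∥ = 2-1·τ ≈ -3.19258, π⊥ = 2-1·τ' ≈ 2.19258 ∉ [0.7, 1.3) ⇒ out
candidate 6: (m,n)=(-2,1) → π∥ = -2+1·τ ≈ 3.19258, π⊥ = -2+1·τ' ≈ -2.19258 ∉ [0.7, 1.3) ⇒ out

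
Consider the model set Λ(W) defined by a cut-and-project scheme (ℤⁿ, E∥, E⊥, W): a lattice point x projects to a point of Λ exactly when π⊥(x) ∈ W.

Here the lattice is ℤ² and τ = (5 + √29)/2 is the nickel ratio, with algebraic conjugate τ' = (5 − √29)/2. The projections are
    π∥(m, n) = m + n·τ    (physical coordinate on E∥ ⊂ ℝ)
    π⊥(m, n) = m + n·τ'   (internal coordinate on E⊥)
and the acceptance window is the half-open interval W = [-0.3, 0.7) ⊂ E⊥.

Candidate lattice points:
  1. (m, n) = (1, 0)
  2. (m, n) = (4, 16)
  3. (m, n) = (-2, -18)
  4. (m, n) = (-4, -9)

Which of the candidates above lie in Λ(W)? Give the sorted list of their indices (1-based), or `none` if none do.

Numerically τ ≈ 5.19258 and τ' = −1/τ ≈ -0.19258.
[1] lift (1,0): star map gives 1.00000; window check -0.3 ≤ 1.00000 < 0.7 is false → out
[2] lift (4,16): star map gives 0.91868; window check -0.3 ≤ 0.91868 < 0.7 is false → out
[3] lift (-2,-18): star map gives 1.46648; window check -0.3 ≤ 1.46648 < 0.7 is false → out
[4] lift (-4,-9): star map gives -2.26676; window check -0.3 ≤ -2.26676 < 0.7 is false → out

none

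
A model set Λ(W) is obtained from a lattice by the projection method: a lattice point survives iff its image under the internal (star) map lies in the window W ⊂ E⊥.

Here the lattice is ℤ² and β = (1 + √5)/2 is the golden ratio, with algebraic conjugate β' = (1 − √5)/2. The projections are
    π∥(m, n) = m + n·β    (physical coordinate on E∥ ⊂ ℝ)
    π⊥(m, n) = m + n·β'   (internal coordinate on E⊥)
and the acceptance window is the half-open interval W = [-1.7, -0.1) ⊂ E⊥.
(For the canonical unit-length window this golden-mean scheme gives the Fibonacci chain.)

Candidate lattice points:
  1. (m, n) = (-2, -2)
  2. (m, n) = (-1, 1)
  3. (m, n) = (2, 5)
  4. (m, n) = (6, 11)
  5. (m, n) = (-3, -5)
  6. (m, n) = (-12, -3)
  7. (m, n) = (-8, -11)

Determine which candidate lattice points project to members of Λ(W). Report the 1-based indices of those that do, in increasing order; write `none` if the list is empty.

β' = (1−√5)/2 ≈ -0.618034.
[1] lift (-2,-2): star map gives -0.763932; window check -1.7 ≤ -0.763932 < -0.1 is true → IN Λ
[2] lift (-1,1): star map gives -1.618034; window check -1.7 ≤ -1.618034 < -0.1 is true → IN Λ
[3] lift (2,5): star map gives -1.090170; window check -1.7 ≤ -1.090170 < -0.1 is true → IN Λ
[4] lift (6,11): star map gives -0.798374; window check -1.7 ≤ -0.798374 < -0.1 is true → IN Λ
[5] lift (-3,-5): star map gives 0.090170; window check -1.7 ≤ 0.090170 < -0.1 is false → out
[6] lift (-12,-3): star map gives -10.145898; window check -1.7 ≤ -10.145898 < -0.1 is false → out
[7] lift (-8,-11): star map gives -1.201626; window check -1.7 ≤ -1.201626 < -0.1 is true → IN Λ

1, 2, 3, 4, 7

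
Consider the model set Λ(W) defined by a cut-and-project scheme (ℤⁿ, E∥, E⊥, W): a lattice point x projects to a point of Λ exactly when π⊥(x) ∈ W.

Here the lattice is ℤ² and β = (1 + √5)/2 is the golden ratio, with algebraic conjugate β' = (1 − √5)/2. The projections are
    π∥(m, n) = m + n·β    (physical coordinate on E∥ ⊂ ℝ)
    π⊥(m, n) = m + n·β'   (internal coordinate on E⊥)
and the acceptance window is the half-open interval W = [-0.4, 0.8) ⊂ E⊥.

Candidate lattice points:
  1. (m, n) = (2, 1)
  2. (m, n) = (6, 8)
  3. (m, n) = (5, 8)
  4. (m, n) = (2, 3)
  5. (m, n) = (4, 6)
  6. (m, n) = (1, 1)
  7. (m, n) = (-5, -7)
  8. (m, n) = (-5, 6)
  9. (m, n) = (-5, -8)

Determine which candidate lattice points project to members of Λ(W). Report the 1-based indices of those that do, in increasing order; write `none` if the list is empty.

3, 4, 5, 6, 9

β' = (1−√5)/2 ≈ -0.618034.
[1] lift (2,1): star map gives 1.381966; window check -0.4 ≤ 1.381966 < 0.8 is false → out
[2] lift (6,8): star map gives 1.055728; window check -0.4 ≤ 1.055728 < 0.8 is false → out
[3] lift (5,8): star map gives 0.055728; window check -0.4 ≤ 0.055728 < 0.8 is true → IN Λ
[4] lift (2,3): star map gives 0.145898; window check -0.4 ≤ 0.145898 < 0.8 is true → IN Λ
[5] lift (4,6): star map gives 0.291796; window check -0.4 ≤ 0.291796 < 0.8 is true → IN Λ
[6] lift (1,1): star map gives 0.381966; window check -0.4 ≤ 0.381966 < 0.8 is true → IN Λ
[7] lift (-5,-7): star map gives -0.673762; window check -0.4 ≤ -0.673762 < 0.8 is false → out
[8] lift (-5,6): star map gives -8.708204; window check -0.4 ≤ -8.708204 < 0.8 is false → out
[9] lift (-5,-8): star map gives -0.055728; window check -0.4 ≤ -0.055728 < 0.8 is true → IN Λ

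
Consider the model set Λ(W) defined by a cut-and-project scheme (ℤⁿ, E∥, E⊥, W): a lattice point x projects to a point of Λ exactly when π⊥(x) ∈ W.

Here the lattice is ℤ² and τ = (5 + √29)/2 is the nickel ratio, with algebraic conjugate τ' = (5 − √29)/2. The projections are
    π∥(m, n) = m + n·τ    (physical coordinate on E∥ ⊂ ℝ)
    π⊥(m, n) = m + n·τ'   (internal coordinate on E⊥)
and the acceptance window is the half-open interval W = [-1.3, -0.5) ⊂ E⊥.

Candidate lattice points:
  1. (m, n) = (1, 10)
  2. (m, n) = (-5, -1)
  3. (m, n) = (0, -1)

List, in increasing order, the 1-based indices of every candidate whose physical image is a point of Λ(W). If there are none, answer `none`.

1

τ' = (5−√29)/2 ≈ -0.19258.
[1] lift (1,10): star map gives -0.92582; window check -1.3 ≤ -0.92582 < -0.5 is true → IN Λ
[2] lift (-5,-1): star map gives -4.80742; window check -1.3 ≤ -4.80742 < -0.5 is false → out
[3] lift (0,-1): star map gives 0.19258; window check -1.3 ≤ 0.19258 < -0.5 is false → out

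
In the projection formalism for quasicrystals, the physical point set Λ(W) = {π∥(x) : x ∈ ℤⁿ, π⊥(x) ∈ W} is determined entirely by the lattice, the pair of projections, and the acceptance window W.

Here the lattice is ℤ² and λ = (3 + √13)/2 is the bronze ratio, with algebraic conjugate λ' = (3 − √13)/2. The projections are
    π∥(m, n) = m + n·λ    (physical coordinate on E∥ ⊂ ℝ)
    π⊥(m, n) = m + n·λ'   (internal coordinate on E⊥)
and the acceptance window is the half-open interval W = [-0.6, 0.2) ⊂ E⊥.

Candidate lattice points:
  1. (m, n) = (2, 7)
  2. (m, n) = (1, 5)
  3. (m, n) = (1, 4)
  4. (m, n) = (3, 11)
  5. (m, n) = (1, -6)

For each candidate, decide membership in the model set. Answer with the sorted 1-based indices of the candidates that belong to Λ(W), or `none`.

Compute λ' = (3−√13)/2 = -0.3028, so π⊥(m,n) = m -0.3028·n.
candidate 1: (m,n)=(2,7) → π∥ = 2+7·λ ≈ 25.1194, π⊥ = 2+7·λ' ≈ -0.1194 ∈ [-0.6, 0.2) ⇒ IN Λ
candidate 2: (m,n)=(1,5) → π∥ = 1+5·λ ≈ 17.5139, π⊥ = 1+5·λ' ≈ -0.5139 ∈ [-0.6, 0.2) ⇒ IN Λ
candidate 3: (m,n)=(1,4) → π∥ = 1+4·λ ≈ 14.2111, π⊥ = 1+4·λ' ≈ -0.2111 ∈ [-0.6, 0.2) ⇒ IN Λ
candidate 4: (m,n)=(3,11) → π∥ = 3+11·λ ≈ 39.3305, π⊥ = 3+11·λ' ≈ -0.3305 ∈ [-0.6, 0.2) ⇒ IN Λ
candidate 5: (m,n)=(1,-6) → π∥ = 1-6·λ ≈ -18.8167, π⊥ = 1-6·λ' ≈ 2.8167 ∉ [-0.6, 0.2) ⇒ out

1, 2, 3, 4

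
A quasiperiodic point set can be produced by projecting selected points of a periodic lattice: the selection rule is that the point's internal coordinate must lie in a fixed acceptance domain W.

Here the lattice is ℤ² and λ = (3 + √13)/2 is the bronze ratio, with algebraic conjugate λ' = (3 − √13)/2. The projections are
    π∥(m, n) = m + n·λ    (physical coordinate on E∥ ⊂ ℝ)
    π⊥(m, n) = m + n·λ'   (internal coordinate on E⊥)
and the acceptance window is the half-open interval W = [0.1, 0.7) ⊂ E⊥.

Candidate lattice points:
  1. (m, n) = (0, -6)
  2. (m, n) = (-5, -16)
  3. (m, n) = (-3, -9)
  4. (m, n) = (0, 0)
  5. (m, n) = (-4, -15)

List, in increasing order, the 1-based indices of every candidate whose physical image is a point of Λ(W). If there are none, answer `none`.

λ' = (3−√13)/2 ≈ -0.3028.
candidate 1: (m,n)=(0,-6) → π∥ = 0-6·λ ≈ -19.8167, π⊥ = 0-6·λ' ≈ 1.8167 ∉ [0.1, 0.7) ⇒ out
candidate 2: (m,n)=(-5,-16) → π∥ = -5-16·λ ≈ -57.8444, π⊥ = -5-16·λ' ≈ -0.1556 ∉ [0.1, 0.7) ⇒ out
candidate 3: (m,n)=(-3,-9) → π∥ = -3-9·λ ≈ -32.7250, π⊥ = -3-9·λ' ≈ -0.2750 ∉ [0.1, 0.7) ⇒ out
candidate 4: (m,n)=(0,0) → π∥ = 0+0·λ ≈ 0.0000, π⊥ = 0+0·λ' ≈ 0.0000 ∉ [0.1, 0.7) ⇒ out
candidate 5: (m,n)=(-4,-15) → π∥ = -4-15·λ ≈ -53.5416, π⊥ = -4-15·λ' ≈ 0.5416 ∈ [0.1, 0.7) ⇒ IN Λ

5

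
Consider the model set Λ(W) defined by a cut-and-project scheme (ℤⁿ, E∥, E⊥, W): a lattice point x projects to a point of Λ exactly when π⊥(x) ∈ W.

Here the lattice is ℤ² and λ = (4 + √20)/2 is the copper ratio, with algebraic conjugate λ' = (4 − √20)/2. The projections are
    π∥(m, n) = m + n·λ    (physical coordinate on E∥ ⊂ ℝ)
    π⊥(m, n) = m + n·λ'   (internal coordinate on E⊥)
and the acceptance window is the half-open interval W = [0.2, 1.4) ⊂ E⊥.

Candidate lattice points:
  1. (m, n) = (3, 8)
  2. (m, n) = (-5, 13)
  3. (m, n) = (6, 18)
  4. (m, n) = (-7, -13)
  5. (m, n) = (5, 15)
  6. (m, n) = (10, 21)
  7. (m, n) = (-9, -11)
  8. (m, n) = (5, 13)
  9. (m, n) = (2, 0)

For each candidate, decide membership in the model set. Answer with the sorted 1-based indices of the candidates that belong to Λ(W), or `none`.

1

λ' = (4−√20)/2 ≈ -0.236068.
#1 (3,8): internal coord 3 + (8)·λ' = +1.111456; +1.111456 ∈ [0.2, 1.4) → IN Λ
#2 (-5,13): internal coord -5 + (13)·λ' = -8.068884; -8.068884 ∉ [0.2, 1.4) → out
#3 (6,18): internal coord 6 + (18)·λ' = +1.750776; +1.750776 ∉ [0.2, 1.4) → out
#4 (-7,-13): internal coord -7 + (-13)·λ' = -3.931116; -3.931116 ∉ [0.2, 1.4) → out
#5 (5,15): internal coord 5 + (15)·λ' = +1.458980; +1.458980 ∉ [0.2, 1.4) → out
#6 (10,21): internal coord 10 + (21)·λ' = +5.042572; +5.042572 ∉ [0.2, 1.4) → out
#7 (-9,-11): internal coord -9 + (-11)·λ' = -6.403252; -6.403252 ∉ [0.2, 1.4) → out
#8 (5,13): internal coord 5 + (13)·λ' = +1.931116; +1.931116 ∉ [0.2, 1.4) → out
#9 (2,0): internal coord 2 + (0)·λ' = +2.000000; +2.000000 ∉ [0.2, 1.4) → out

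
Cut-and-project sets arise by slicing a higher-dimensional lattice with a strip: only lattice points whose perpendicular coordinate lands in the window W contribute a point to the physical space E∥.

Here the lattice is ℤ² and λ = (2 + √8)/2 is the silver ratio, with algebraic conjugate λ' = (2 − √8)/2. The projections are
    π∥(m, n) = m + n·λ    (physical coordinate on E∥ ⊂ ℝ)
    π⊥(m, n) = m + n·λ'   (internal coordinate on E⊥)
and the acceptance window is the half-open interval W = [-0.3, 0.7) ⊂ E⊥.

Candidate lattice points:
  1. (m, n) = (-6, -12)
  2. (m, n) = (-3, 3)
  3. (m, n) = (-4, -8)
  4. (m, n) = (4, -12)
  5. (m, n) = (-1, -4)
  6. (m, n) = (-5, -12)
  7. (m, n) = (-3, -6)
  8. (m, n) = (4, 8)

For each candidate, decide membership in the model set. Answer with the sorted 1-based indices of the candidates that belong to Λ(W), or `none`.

5, 6, 8

Numerically λ ≈ 2.41421 and λ' = −1/λ ≈ -0.41421.
candidate 1: (m,n)=(-6,-12) → π∥ = -6-12·λ ≈ -34.97056, π⊥ = -6-12·λ' ≈ -1.02944 ∉ [-0.3, 0.7) ⇒ out
candidate 2: (m,n)=(-3,3) → π∥ = -3+3·λ ≈ 4.24264, π⊥ = -3+3·λ' ≈ -4.24264 ∉ [-0.3, 0.7) ⇒ out
candidate 3: (m,n)=(-4,-8) → π∥ = -4-8·λ ≈ -23.31371, π⊥ = -4-8·λ' ≈ -0.68629 ∉ [-0.3, 0.7) ⇒ out
candidate 4: (m,n)=(4,-12) → π∥ = 4-12·λ ≈ -24.97056, π⊥ = 4-12·λ' ≈ 8.97056 ∉ [-0.3, 0.7) ⇒ out
candidate 5: (m,n)=(-1,-4) → π∥ = -1-4·λ ≈ -10.65685, π⊥ = -1-4·λ' ≈ 0.65685 ∈ [-0.3, 0.7) ⇒ IN Λ
candidate 6: (m,n)=(-5,-12) → π∥ = -5-12·λ ≈ -33.97056, π⊥ = -5-12·λ' ≈ -0.02944 ∈ [-0.3, 0.7) ⇒ IN Λ
candidate 7: (m,n)=(-3,-6) → π∥ = -3-6·λ ≈ -17.48528, π⊥ = -3-6·λ' ≈ -0.51472 ∉ [-0.3, 0.7) ⇒ out
candidate 8: (m,n)=(4,8) → π∥ = 4+8·λ ≈ 23.31371, π⊥ = 4+8·λ' ≈ 0.68629 ∈ [-0.3, 0.7) ⇒ IN Λ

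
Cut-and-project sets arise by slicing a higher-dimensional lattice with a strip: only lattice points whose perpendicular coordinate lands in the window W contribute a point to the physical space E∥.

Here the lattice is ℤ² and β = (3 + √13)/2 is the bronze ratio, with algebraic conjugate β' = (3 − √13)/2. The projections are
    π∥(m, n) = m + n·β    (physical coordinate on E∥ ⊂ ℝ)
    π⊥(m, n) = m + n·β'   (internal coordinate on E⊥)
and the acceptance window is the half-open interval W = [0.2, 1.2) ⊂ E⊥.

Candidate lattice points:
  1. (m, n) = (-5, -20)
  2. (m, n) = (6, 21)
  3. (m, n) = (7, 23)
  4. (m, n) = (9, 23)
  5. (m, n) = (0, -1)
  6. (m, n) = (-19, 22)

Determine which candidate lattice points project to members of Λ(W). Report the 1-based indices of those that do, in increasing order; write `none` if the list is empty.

Compute β' = (3−√13)/2 = -0.30278, so π⊥(m,n) = m -0.30278·n.
[1] lift (-5,-20): star map gives 1.05551; window check 0.2 ≤ 1.05551 < 1.2 is true → IN Λ
[2] lift (6,21): star map gives -0.35829; window check 0.2 ≤ -0.35829 < 1.2 is false → out
[3] lift (7,23): star map gives 0.03616; window check 0.2 ≤ 0.03616 < 1.2 is false → out
[4] lift (9,23): star map gives 2.03616; window check 0.2 ≤ 2.03616 < 1.2 is false → out
[5] lift (0,-1): star map gives 0.30278; window check 0.2 ≤ 0.30278 < 1.2 is true → IN Λ
[6] lift (-19,22): star map gives -25.66106; window check 0.2 ≤ -25.66106 < 1.2 is false → out

1, 5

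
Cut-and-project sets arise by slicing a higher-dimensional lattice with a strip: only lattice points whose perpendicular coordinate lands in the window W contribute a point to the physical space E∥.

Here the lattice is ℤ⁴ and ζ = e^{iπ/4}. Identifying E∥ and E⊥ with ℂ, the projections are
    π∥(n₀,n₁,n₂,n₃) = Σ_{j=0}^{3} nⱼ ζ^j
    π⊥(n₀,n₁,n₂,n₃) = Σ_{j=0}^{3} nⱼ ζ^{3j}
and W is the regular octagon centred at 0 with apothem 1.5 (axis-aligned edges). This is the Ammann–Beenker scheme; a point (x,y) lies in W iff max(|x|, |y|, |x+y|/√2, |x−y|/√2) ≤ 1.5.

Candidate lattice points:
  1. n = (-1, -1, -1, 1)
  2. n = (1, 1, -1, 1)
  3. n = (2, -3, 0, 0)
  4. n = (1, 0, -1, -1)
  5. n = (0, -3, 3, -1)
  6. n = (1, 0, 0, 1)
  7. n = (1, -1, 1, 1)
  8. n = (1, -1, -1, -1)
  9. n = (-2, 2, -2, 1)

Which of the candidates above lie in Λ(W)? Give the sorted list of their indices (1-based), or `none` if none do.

Internal map: ζ^{3j} for j=0..3 gives (1,0), (−√2/2,√2/2), (0,−1), (√2/2,√2/2).
#1 (-1, -1, -1, 1): internal (0.41421, 1.00000); octagon support 1.00000 vs apothem 1.5 → ∈ W
#2 (1, 1, -1, 1): internal (1.00000, 2.41421); octagon support 2.41421 vs apothem 1.5 → ∉ W
#3 (2, -3, 0, 0): internal (4.12132, -2.12132); octagon support 4.41421 vs apothem 1.5 → ∉ W
#4 (1, 0, -1, -1): internal (0.29289, 0.29289); octagon support 0.41421 vs apothem 1.5 → ∈ W
#5 (0, -3, 3, -1): internal (1.41421, -5.82843); octagon support 5.82843 vs apothem 1.5 → ∉ W
#6 (1, 0, 0, 1): internal (1.70711, 0.70711); octagon support 1.70711 vs apothem 1.5 → ∉ W
#7 (1, -1, 1, 1): internal (2.41421, -1.00000); octagon support 2.41421 vs apothem 1.5 → ∉ W
#8 (1, -1, -1, -1): internal (1.00000, -0.41421); octagon support 1.00000 vs apothem 1.5 → ∈ W
#9 (-2, 2, -2, 1): internal (-2.70711, 4.12132); octagon support 4.82843 vs apothem 1.5 → ∉ W

1, 4, 8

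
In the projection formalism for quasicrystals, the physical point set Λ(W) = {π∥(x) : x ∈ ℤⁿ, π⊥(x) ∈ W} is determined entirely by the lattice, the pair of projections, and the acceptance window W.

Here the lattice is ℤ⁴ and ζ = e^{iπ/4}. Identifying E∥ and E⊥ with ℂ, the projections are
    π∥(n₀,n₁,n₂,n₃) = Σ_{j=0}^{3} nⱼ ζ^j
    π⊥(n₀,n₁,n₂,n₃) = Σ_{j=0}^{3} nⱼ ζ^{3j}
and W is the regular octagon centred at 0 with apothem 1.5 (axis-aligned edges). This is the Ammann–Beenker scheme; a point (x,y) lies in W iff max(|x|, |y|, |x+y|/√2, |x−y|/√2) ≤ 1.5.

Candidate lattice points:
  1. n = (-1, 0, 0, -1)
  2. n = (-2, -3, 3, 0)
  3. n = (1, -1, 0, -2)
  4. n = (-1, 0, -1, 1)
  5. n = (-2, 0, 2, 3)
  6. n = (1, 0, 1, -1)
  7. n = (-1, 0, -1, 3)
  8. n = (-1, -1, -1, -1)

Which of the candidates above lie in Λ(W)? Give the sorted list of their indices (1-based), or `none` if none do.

Internal map: ζ^{3j} for j=0..3 gives (1,0), (−√2/2,√2/2), (0,−1), (√2/2,√2/2).
candidate 1: n = (-1, 0, 0, -1) → π⊥ ≈ (-1.70711, -0.70711); max(|x|,|y|,|x±y|/√2) = 1.70711 > 1.5 ⇒ ∉ W
candidate 2: n = (-2, -3, 3, 0) → π⊥ ≈ (+0.12132, -5.12132); max(|x|,|y|,|x±y|/√2) = 5.12132 > 1.5 ⇒ ∉ W
candidate 3: n = (1, -1, 0, -2) → π⊥ ≈ (+0.29289, -2.12132); max(|x|,|y|,|x±y|/√2) = 2.12132 > 1.5 ⇒ ∉ W
candidate 4: n = (-1, 0, -1, 1) → π⊥ ≈ (-0.29289, +1.70711); max(|x|,|y|,|x±y|/√2) = 1.70711 > 1.5 ⇒ ∉ W
candidate 5: n = (-2, 0, 2, 3) → π⊥ ≈ (+0.12132, +0.12132); max(|x|,|y|,|x±y|/√2) = 0.17157 ≤ 1.5 ⇒ ∈ W
candidate 6: n = (1, 0, 1, -1) → π⊥ ≈ (+0.29289, -1.70711); max(|x|,|y|,|x±y|/√2) = 1.70711 > 1.5 ⇒ ∉ W
candidate 7: n = (-1, 0, -1, 3) → π⊥ ≈ (+1.12132, +3.12132); max(|x|,|y|,|x±y|/√2) = 3.12132 > 1.5 ⇒ ∉ W
candidate 8: n = (-1, -1, -1, -1) → π⊥ ≈ (-1.00000, -0.41421); max(|x|,|y|,|x±y|/√2) = 1.00000 ≤ 1.5 ⇒ ∈ W

5, 8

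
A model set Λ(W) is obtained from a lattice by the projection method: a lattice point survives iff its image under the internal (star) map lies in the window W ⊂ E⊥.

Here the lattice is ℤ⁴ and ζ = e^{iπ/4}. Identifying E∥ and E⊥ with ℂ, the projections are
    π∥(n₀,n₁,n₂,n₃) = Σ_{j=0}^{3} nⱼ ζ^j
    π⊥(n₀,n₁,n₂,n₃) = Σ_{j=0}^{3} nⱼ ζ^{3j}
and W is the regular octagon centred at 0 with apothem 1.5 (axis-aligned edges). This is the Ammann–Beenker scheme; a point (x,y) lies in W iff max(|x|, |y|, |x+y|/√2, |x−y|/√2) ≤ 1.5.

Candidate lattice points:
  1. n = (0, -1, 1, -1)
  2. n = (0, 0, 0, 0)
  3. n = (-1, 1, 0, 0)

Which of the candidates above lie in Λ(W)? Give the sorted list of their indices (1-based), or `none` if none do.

2

Internal map: ζ^{3j} for j=0..3 gives (1,0), (−√2/2,√2/2), (0,−1), (√2/2,√2/2).
#1 (0, -1, 1, -1): internal (0.0000, -2.4142); octagon support 2.4142 vs apothem 1.5 → ∉ W
#2 (0, 0, 0, 0): internal (0.0000, 0.0000); octagon support 0.0000 vs apothem 1.5 → ∈ W
#3 (-1, 1, 0, 0): internal (-1.7071, 0.7071); octagon support 1.7071 vs apothem 1.5 → ∉ W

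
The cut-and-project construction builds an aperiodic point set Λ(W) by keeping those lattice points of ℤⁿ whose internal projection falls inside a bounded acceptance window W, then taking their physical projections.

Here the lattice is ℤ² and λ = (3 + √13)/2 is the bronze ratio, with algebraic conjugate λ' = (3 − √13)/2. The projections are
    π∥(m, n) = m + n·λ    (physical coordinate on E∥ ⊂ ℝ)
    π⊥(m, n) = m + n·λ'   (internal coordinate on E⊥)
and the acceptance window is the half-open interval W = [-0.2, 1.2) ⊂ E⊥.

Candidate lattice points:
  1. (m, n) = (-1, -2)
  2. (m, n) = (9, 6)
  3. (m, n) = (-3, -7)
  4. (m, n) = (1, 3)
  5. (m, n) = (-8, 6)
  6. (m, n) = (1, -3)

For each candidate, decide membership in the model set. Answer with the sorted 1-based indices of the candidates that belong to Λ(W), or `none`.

λ' = (3−√13)/2 ≈ -0.30278.
candidate 1: (m,n)=(-1,-2) → π∥ = -1-2·λ ≈ -7.60555, π⊥ = -1-2·λ' ≈ -0.39445 ∉ [-0.2, 1.2) ⇒ out
candidate 2: (m,n)=(9,6) → π∥ = 9+6·λ ≈ 28.81665, π⊥ = 9+6·λ' ≈ 7.18335 ∉ [-0.2, 1.2) ⇒ out
candidate 3: (m,n)=(-3,-7) → π∥ = -3-7·λ ≈ -26.11943, π⊥ = -3-7·λ' ≈ -0.88057 ∉ [-0.2, 1.2) ⇒ out
candidate 4: (m,n)=(1,3) → π∥ = 1+3·λ ≈ 10.90833, π⊥ = 1+3·λ' ≈ 0.09167 ∈ [-0.2, 1.2) ⇒ IN Λ
candidate 5: (m,n)=(-8,6) → π∥ = -8+6·λ ≈ 11.81665, π⊥ = -8+6·λ' ≈ -9.81665 ∉ [-0.2, 1.2) ⇒ out
candidate 6: (m,n)=(1,-3) → π∥ = 1-3·λ ≈ -8.90833, π⊥ = 1-3·λ' ≈ 1.90833 ∉ [-0.2, 1.2) ⇒ out

4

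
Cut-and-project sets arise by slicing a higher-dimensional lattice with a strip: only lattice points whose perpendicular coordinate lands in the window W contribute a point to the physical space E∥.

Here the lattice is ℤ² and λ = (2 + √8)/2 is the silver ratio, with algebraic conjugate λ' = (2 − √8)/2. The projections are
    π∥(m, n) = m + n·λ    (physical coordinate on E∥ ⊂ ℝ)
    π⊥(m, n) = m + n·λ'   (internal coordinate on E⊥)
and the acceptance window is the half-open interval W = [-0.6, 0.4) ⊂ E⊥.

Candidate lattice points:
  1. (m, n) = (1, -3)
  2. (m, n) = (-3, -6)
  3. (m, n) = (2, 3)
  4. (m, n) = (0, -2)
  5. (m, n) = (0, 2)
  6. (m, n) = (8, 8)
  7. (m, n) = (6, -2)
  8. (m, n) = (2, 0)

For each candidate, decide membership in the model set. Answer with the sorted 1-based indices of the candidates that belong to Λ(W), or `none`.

2

λ' = (2−√8)/2 ≈ -0.414214.
[1] lift (1,-3): star map gives 2.242641; window check -0.6 ≤ 2.242641 < 0.4 is false → out
[2] lift (-3,-6): star map gives -0.514719; window check -0.6 ≤ -0.514719 < 0.4 is true → IN Λ
[3] lift (2,3): star map gives 0.757359; window check -0.6 ≤ 0.757359 < 0.4 is false → out
[4] lift (0,-2): star map gives 0.828427; window check -0.6 ≤ 0.828427 < 0.4 is false → out
[5] lift (0,2): star map gives -0.828427; window check -0.6 ≤ -0.828427 < 0.4 is false → out
[6] lift (8,8): star map gives 4.686292; window check -0.6 ≤ 4.686292 < 0.4 is false → out
[7] lift (6,-2): star map gives 6.828427; window check -0.6 ≤ 6.828427 < 0.4 is false → out
[8] lift (2,0): star map gives 2.000000; window check -0.6 ≤ 2.000000 < 0.4 is false → out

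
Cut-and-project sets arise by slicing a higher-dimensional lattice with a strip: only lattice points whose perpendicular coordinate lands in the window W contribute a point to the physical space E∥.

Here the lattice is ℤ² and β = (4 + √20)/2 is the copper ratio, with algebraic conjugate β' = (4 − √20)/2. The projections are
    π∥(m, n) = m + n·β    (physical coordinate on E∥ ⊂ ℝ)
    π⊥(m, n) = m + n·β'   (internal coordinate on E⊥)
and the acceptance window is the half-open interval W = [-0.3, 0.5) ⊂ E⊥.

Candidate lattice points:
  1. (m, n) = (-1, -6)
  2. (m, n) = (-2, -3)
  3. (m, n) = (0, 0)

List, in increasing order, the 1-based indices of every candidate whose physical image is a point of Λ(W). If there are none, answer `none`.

β' = (4−√20)/2 ≈ -0.2361.
[1] lift (-1,-6): star map gives 0.4164; window check -0.3 ≤ 0.4164 < 0.5 is true → IN Λ
[2] lift (-2,-3): star map gives -1.2918; window check -0.3 ≤ -1.2918 < 0.5 is false → out
[3] lift (0,0): star map gives 0.0000; window check -0.3 ≤ 0.0000 < 0.5 is true → IN Λ

1, 3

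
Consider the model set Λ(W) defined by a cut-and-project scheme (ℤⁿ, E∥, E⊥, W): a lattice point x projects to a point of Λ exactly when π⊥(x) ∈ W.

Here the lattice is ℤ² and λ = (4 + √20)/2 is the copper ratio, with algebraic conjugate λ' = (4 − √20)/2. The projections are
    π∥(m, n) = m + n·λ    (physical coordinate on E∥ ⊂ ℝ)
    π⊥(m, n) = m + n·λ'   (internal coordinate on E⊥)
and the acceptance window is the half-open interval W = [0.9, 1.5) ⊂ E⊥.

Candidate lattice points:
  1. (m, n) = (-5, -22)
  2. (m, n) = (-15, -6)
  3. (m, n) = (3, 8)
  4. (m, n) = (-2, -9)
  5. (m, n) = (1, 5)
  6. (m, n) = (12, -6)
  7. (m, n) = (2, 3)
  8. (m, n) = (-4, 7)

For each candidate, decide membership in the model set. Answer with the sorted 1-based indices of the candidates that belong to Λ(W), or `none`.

3, 7

λ' = (4−√20)/2 ≈ -0.236068.
#1 (-5,-22): internal coord -5 + (-22)·λ' = +0.193496; +0.193496 ∉ [0.9, 1.5) → out
#2 (-15,-6): internal coord -15 + (-6)·λ' = -13.583592; -13.583592 ∉ [0.9, 1.5) → out
#3 (3,8): internal coord 3 + (8)·λ' = +1.111456; +1.111456 ∈ [0.9, 1.5) → IN Λ
#4 (-2,-9): internal coord -2 + (-9)·λ' = +0.124612; +0.124612 ∉ [0.9, 1.5) → out
#5 (1,5): internal coord 1 + (5)·λ' = -0.180340; -0.180340 ∉ [0.9, 1.5) → out
#6 (12,-6): internal coord 12 + (-6)·λ' = +13.416408; +13.416408 ∉ [0.9, 1.5) → out
#7 (2,3): internal coord 2 + (3)·λ' = +1.291796; +1.291796 ∈ [0.9, 1.5) → IN Λ
#8 (-4,7): internal coord -4 + (7)·λ' = -5.652476; -5.652476 ∉ [0.9, 1.5) → out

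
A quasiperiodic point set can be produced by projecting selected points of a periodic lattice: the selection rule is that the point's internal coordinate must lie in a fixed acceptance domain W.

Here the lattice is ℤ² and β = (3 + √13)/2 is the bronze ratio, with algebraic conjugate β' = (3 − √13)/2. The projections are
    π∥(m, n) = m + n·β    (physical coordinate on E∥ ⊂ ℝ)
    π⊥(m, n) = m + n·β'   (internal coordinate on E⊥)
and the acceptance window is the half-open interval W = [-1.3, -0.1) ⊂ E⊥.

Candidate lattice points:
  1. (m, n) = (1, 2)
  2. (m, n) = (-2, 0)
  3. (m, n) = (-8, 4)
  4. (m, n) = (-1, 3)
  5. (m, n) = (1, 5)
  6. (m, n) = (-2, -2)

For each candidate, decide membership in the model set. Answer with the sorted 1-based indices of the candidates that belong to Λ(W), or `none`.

5

Compute β' = (3−√13)/2 = -0.3028, so π⊥(m,n) = m -0.3028·n.
candidate 1: (m,n)=(1,2) → π∥ = 1+2·β ≈ 7.6056, π⊥ = 1+2·β' ≈ 0.3944 ∉ [-1.3, -0.1) ⇒ out
candidate 2: (m,n)=(-2,0) → π∥ = -2+0·β ≈ -2.0000, π⊥ = -2+0·β' ≈ -2.0000 ∉ [-1.3, -0.1) ⇒ out
candidate 3: (m,n)=(-8,4) → π∥ = -8+4·β ≈ 5.2111, π⊥ = -8+4·β' ≈ -9.2111 ∉ [-1.3, -0.1) ⇒ out
candidate 4: (m,n)=(-1,3) → π∥ = -1+3·β ≈ 8.9083, π⊥ = -1+3·β' ≈ -1.9083 ∉ [-1.3, -0.1) ⇒ out
candidate 5: (m,n)=(1,5) → π∥ = 1+5·β ≈ 17.5139, π⊥ = 1+5·β' ≈ -0.5139 ∈ [-1.3, -0.1) ⇒ IN Λ
candidate 6: (m,n)=(-2,-2) → π∥ = -2-2·β ≈ -8.6056, π⊥ = -2-2·β' ≈ -1.3944 ∉ [-1.3, -0.1) ⇒ out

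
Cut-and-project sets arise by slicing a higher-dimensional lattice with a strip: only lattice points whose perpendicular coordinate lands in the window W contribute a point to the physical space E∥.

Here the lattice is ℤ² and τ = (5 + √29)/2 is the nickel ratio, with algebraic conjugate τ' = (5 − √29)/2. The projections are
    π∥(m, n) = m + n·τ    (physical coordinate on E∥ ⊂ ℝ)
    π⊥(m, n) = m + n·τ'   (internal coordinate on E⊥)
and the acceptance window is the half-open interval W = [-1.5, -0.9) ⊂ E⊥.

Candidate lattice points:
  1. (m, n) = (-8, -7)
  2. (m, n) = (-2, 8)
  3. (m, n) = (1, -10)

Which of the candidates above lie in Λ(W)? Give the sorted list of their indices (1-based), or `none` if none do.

τ' = (5−√29)/2 ≈ -0.192582.
[1] lift (-8,-7): star map gives -6.651923; window check -1.5 ≤ -6.651923 < -0.9 is false → out
[2] lift (-2,8): star map gives -3.540659; window check -1.5 ≤ -3.540659 < -0.9 is false → out
[3] lift (1,-10): star map gives 2.925824; window check -1.5 ≤ 2.925824 < -0.9 is false → out

none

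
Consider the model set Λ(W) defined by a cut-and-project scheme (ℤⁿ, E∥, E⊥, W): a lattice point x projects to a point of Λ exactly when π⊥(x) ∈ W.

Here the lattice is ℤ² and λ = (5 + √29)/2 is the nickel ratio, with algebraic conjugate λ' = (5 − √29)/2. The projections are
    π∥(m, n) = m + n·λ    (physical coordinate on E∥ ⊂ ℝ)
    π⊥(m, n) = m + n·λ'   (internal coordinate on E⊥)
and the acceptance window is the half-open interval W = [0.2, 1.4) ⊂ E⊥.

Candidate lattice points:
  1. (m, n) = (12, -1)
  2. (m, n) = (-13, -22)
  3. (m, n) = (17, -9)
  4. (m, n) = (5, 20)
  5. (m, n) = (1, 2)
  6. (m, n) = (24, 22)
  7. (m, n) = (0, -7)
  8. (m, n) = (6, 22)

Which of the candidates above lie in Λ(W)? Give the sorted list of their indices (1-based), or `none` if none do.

4, 5, 7

Compute λ' = (5−√29)/2 = -0.192582, so π⊥(m,n) = m -0.192582·n.
[1] lift (12,-1): star map gives 12.192582; window check 0.2 ≤ 12.192582 < 1.4 is false → out
[2] lift (-13,-22): star map gives -8.763187; window check 0.2 ≤ -8.763187 < 1.4 is false → out
[3] lift (17,-9): star map gives 18.733242; window check 0.2 ≤ 18.733242 < 1.4 is false → out
[4] lift (5,20): star map gives 1.148352; window check 0.2 ≤ 1.148352 < 1.4 is true → IN Λ
[5] lift (1,2): star map gives 0.614835; window check 0.2 ≤ 0.614835 < 1.4 is true → IN Λ
[6] lift (24,22): star map gives 19.763187; window check 0.2 ≤ 19.763187 < 1.4 is false → out
[7] lift (0,-7): star map gives 1.348077; window check 0.2 ≤ 1.348077 < 1.4 is true → IN Λ
[8] lift (6,22): star map gives 1.763187; window check 0.2 ≤ 1.763187 < 1.4 is false → out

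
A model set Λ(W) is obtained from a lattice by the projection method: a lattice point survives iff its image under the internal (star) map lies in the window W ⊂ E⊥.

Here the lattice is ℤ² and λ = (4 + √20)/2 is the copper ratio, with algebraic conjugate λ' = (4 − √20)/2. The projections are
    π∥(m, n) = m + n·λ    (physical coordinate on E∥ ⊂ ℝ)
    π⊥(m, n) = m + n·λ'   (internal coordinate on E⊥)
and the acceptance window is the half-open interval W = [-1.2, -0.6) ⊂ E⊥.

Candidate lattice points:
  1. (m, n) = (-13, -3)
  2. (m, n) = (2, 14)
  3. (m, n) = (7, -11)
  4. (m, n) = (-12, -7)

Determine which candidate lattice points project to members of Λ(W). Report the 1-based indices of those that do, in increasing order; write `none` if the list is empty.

λ' = (4−√20)/2 ≈ -0.23607.
[1] lift (-13,-3): star map gives -12.29180; window check -1.2 ≤ -12.29180 < -0.6 is false → out
[2] lift (2,14): star map gives -1.30495; window check -1.2 ≤ -1.30495 < -0.6 is false → out
[3] lift (7,-11): star map gives 9.59675; window check -1.2 ≤ 9.59675 < -0.6 is false → out
[4] lift (-12,-7): star map gives -10.34752; window check -1.2 ≤ -10.34752 < -0.6 is false → out

none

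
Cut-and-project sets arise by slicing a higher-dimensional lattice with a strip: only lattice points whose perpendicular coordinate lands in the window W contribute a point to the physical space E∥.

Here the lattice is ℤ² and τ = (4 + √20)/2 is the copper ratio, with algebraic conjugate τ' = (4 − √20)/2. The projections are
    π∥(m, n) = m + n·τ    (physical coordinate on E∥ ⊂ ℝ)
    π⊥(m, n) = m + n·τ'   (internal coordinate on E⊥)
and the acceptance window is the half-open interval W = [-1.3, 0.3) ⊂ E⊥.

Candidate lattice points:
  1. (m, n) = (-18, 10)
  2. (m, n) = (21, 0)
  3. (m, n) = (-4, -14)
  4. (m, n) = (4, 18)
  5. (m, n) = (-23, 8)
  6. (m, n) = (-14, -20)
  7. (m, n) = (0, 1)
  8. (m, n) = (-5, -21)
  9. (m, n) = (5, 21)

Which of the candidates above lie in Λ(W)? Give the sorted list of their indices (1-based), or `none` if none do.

3, 4, 7, 8, 9

Numerically τ ≈ 4.2361 and τ' = −1/τ ≈ -0.2361.
[1] lift (-18,10): star map gives -20.3607; window check -1.3 ≤ -20.3607 < 0.3 is false → out
[2] lift (21,0): star map gives 21.0000; window check -1.3 ≤ 21.0000 < 0.3 is false → out
[3] lift (-4,-14): star map gives -0.6950; window check -1.3 ≤ -0.6950 < 0.3 is true → IN Λ
[4] lift (4,18): star map gives -0.2492; window check -1.3 ≤ -0.2492 < 0.3 is true → IN Λ
[5] lift (-23,8): star map gives -24.8885; window check -1.3 ≤ -24.8885 < 0.3 is false → out
[6] lift (-14,-20): star map gives -9.2786; window check -1.3 ≤ -9.2786 < 0.3 is false → out
[7] lift (0,1): star map gives -0.2361; window check -1.3 ≤ -0.2361 < 0.3 is true → IN Λ
[8] lift (-5,-21): star map gives -0.0426; window check -1.3 ≤ -0.0426 < 0.3 is true → IN Λ
[9] lift (5,21): star map gives 0.0426; window check -1.3 ≤ 0.0426 < 0.3 is true → IN Λ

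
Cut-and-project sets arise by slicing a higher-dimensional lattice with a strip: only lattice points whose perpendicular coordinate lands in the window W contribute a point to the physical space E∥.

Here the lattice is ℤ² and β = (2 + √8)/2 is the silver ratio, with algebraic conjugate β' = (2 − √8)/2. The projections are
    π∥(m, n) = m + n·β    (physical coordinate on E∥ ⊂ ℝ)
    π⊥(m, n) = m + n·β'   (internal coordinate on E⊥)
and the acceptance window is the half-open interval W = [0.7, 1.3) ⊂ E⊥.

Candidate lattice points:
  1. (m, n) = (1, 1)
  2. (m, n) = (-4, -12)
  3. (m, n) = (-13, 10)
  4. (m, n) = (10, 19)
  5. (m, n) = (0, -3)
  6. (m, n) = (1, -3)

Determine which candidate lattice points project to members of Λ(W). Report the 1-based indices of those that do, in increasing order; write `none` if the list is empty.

Compute β' = (2−√8)/2 = -0.41421, so π⊥(m,n) = m -0.41421·n.
[1] lift (1,1): star map gives 0.58579; window check 0.7 ≤ 0.58579 < 1.3 is false → out
[2] lift (-4,-12): star map gives 0.97056; window check 0.7 ≤ 0.97056 < 1.3 is true → IN Λ
[3] lift (-13,10): star map gives -17.14214; window check 0.7 ≤ -17.14214 < 1.3 is false → out
[4] lift (10,19): star map gives 2.12994; window check 0.7 ≤ 2.12994 < 1.3 is false → out
[5] lift (0,-3): star map gives 1.24264; window check 0.7 ≤ 1.24264 < 1.3 is true → IN Λ
[6] lift (1,-3): star map gives 2.24264; window check 0.7 ≤ 2.24264 < 1.3 is false → out

2, 5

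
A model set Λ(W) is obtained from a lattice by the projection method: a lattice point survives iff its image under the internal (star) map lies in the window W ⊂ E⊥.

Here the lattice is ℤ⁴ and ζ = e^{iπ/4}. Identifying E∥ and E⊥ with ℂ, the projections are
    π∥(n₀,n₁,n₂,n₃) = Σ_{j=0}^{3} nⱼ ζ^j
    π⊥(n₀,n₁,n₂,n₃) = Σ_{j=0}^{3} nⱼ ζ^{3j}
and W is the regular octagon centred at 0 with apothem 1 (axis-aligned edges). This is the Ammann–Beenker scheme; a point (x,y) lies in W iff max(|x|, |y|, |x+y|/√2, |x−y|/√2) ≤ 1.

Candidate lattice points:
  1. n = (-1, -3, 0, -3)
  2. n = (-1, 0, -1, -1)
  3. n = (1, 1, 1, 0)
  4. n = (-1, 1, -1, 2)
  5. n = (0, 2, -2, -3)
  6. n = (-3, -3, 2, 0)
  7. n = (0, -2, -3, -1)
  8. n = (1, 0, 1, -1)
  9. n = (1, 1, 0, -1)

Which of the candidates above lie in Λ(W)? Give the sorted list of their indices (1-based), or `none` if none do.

Internal map: ζ^{3j} for j=0..3 gives (1,0), (−√2/2,√2/2), (0,−1), (√2/2,√2/2).
#1 (-1, -3, 0, -3): internal (-1.00000, -4.24264); octagon support 4.24264 vs apothem 1 → ∉ W
#2 (-1, 0, -1, -1): internal (-1.70711, 0.29289); octagon support 1.70711 vs apothem 1 → ∉ W
#3 (1, 1, 1, 0): internal (0.29289, -0.29289); octagon support 0.41421 vs apothem 1 → ∈ W
#4 (-1, 1, -1, 2): internal (-0.29289, 3.12132); octagon support 3.12132 vs apothem 1 → ∉ W
#5 (0, 2, -2, -3): internal (-3.53553, 1.29289); octagon support 3.53553 vs apothem 1 → ∉ W
#6 (-3, -3, 2, 0): internal (-0.87868, -4.12132); octagon support 4.12132 vs apothem 1 → ∉ W
#7 (0, -2, -3, -1): internal (0.70711, 0.87868); octagon support 1.12132 vs apothem 1 → ∉ W
#8 (1, 0, 1, -1): internal (0.29289, -1.70711); octagon support 1.70711 vs apothem 1 → ∉ W
#9 (1, 1, 0, -1): internal (-0.41421, 0.00000); octagon support 0.41421 vs apothem 1 → ∈ W

3, 9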